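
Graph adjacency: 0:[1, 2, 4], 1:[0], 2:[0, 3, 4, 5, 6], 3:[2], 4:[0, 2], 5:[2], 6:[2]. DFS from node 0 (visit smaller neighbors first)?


DFS stack-based: start with [0]
Visit order: [0, 1, 2, 3, 4, 5, 6]


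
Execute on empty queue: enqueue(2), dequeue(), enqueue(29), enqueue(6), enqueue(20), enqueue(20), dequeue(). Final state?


enqueue(2) -> [2]
dequeue() returns 2 -> []
enqueue(29) -> [29]
enqueue(6) -> [29, 6]
enqueue(20) -> [29, 6, 20]
enqueue(20) -> [29, 6, 20, 20]
dequeue() returns 29 -> [6, 20, 20]
Final queue (front to back): [6, 20, 20]


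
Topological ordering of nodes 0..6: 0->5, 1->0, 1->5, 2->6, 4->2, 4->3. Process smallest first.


Kahn's algorithm, process smallest node first
Order: [1, 0, 4, 2, 3, 5, 6]


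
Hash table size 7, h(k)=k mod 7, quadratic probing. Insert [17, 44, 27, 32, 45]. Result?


Insertions: 17->slot 3; 44->slot 2; 27->slot 6; 32->slot 4; 45->slot 0
Table: [45, None, 44, 17, 32, None, 27]


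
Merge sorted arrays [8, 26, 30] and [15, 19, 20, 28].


Compare heads, take smaller each step.
Merged: [8, 15, 19, 20, 26, 28, 30]


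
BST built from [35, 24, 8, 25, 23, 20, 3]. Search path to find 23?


BST root = 35
Search for 23: compare at each node
Path: [35, 24, 8, 23]


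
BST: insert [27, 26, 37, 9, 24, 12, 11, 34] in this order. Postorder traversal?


Root = 27; build tree by BST insertion.
Postorder traversal: [11, 12, 24, 9, 26, 34, 37, 27]


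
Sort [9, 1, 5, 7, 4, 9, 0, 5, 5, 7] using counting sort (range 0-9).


Count array: [1, 1, 0, 0, 1, 3, 0, 2, 0, 2]
Reconstruct: [0, 1, 4, 5, 5, 5, 7, 7, 9, 9]


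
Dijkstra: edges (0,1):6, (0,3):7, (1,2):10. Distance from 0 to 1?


Dijkstra from 0:
Distances: {0: 0, 1: 6, 2: 16, 3: 7}
Shortest distance to 1 = 6, path = [0, 1]


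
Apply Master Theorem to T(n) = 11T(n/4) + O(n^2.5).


a=11, b=4, c=2.5. log_4(11)=1.730 < c=2.5. Case 3: O(n^c) = O(n^2.500)
Complexity: O(n^2.500)


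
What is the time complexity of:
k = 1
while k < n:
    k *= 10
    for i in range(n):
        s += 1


Per nesting level: O(log n) * O(n) = O(n log n)
Complexity: O(n log n)


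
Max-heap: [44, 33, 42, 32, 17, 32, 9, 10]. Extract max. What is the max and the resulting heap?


Max = 44
Replace root with last, heapify down
Resulting heap: [42, 33, 32, 32, 17, 10, 9]


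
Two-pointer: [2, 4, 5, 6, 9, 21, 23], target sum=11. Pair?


Two pointers: lo=0, hi=6
Found pair: (2, 9) summing to 11


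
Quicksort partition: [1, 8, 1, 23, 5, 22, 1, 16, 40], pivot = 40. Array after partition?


Elements <= 40 go left of pivot.
Result: [1, 8, 1, 23, 5, 22, 1, 16, 40], pivot at index 8


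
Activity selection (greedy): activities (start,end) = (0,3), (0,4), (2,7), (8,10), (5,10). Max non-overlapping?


Greedy: pick earliest-ending, then skip overlaps.
Selected (2 activities): [(0, 3), (8, 10)]


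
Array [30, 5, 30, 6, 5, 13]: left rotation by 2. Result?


Left rotate by 2: [30, 6, 5, 13, 30, 5]


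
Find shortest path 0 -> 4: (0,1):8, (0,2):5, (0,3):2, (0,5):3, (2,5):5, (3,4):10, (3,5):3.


Dijkstra from 0:
Distances: {0: 0, 1: 8, 2: 5, 3: 2, 4: 12, 5: 3}
Shortest distance to 4 = 12, path = [0, 3, 4]


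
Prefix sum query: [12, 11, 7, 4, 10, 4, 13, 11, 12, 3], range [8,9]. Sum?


Prefix sums: [0, 12, 23, 30, 34, 44, 48, 61, 72, 84, 87]
Sum[8..9] = prefix[10] - prefix[8] = 87 - 72 = 15


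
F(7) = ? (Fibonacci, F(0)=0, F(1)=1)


F(n)=F(n-1)+F(n-2)
...F(5)=5, F(6)=8, F(7)=13


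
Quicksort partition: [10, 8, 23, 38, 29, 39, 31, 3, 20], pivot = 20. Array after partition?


Elements <= 20 go left of pivot.
Result: [10, 8, 3, 20, 29, 39, 31, 23, 38], pivot at index 3


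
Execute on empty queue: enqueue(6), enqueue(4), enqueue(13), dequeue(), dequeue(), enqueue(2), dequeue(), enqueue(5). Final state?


enqueue(6) -> [6]
enqueue(4) -> [6, 4]
enqueue(13) -> [6, 4, 13]
dequeue() returns 6 -> [4, 13]
dequeue() returns 4 -> [13]
enqueue(2) -> [13, 2]
dequeue() returns 13 -> [2]
enqueue(5) -> [2, 5]
Final queue (front to back): [2, 5]


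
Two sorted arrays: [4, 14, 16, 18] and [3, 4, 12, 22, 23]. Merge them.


Compare heads, take smaller each step.
Merged: [3, 4, 4, 12, 14, 16, 18, 22, 23]


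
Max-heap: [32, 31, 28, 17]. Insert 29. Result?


Append 29: [32, 31, 28, 17, 29]
Bubble up: no swaps needed
Result: [32, 31, 28, 17, 29]


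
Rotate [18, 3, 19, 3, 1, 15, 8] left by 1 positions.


Left rotate by 1: [3, 19, 3, 1, 15, 8, 18]


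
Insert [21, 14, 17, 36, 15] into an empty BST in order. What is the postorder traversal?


Root = 21; build tree by BST insertion.
Postorder traversal: [15, 17, 14, 36, 21]


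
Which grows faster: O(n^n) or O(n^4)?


quartic grows slower than n^n
O(n^4) is asymptotically smaller; O(n^n) grows faster


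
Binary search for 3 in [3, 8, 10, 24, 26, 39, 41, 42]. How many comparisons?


Search for 3:
[0,7] mid=3 arr[3]=24
[0,2] mid=1 arr[1]=8
[0,0] mid=0 arr[0]=3
Total: 3 comparisons


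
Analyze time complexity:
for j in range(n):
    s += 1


Per nesting level: O(n) = O(n)
Complexity: O(n)


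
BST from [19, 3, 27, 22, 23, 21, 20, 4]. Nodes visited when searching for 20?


BST root = 19
Search for 20: compare at each node
Path: [19, 27, 22, 21, 20]


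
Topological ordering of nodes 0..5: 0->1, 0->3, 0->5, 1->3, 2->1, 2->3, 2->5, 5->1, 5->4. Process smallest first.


Kahn's algorithm, process smallest node first
Order: [0, 2, 5, 1, 3, 4]


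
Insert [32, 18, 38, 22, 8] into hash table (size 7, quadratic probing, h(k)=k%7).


Insertions: 32->slot 4; 18->slot 5; 38->slot 3; 22->slot 1; 8->slot 2
Table: [None, 22, 8, 38, 32, 18, None]


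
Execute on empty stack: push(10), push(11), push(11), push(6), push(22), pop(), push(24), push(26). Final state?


push(10) -> [10]
push(11) -> [10, 11]
push(11) -> [10, 11, 11]
push(6) -> [10, 11, 11, 6]
push(22) -> [10, 11, 11, 6, 22]
pop() returns 22 -> [10, 11, 11, 6]
push(24) -> [10, 11, 11, 6, 24]
push(26) -> [10, 11, 11, 6, 24, 26]
Final stack (bottom to top): [10, 11, 11, 6, 24, 26]


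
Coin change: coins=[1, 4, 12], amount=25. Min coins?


dp[0]=0; dp[i]=1+min(dp[i-c] for c in coins)
...dp[20]=3, dp[21]=4, dp[22]=5, dp[23]=6, dp[24]=2, dp[25]=3
Minimum coins for 25 = 3


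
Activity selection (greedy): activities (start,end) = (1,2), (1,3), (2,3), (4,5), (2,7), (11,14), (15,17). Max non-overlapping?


Greedy: pick earliest-ending, then skip overlaps.
Selected (5 activities): [(1, 2), (2, 3), (4, 5), (11, 14), (15, 17)]


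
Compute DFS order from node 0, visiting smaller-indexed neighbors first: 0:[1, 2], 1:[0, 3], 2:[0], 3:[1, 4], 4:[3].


DFS stack-based: start with [0]
Visit order: [0, 1, 3, 4, 2]


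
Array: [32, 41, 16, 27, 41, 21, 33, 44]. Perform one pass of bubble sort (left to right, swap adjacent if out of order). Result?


After one pass: [32, 16, 27, 41, 21, 33, 41, 44]


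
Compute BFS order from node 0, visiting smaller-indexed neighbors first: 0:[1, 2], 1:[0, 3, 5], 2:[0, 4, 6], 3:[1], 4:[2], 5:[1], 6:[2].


BFS queue: start with [0]
Visit order: [0, 1, 2, 3, 5, 4, 6]


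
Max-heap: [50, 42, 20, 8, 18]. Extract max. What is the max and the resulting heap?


Max = 50
Replace root with last, heapify down
Resulting heap: [42, 18, 20, 8]


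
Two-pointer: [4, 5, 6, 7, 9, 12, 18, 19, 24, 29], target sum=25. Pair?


Two pointers: lo=0, hi=9
Found pair: (6, 19) summing to 25


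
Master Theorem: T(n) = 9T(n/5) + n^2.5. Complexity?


a=9, b=5, c=2.5. log_5(9)=1.365 < c=2.5. Case 3: O(n^c) = O(n^2.500)
Complexity: O(n^2.500)


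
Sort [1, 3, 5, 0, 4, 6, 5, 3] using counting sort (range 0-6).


Count array: [1, 1, 0, 2, 1, 2, 1]
Reconstruct: [0, 1, 3, 3, 4, 5, 5, 6]


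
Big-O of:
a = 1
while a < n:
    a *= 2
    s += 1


Per nesting level: O(log n) = O(log n)
Complexity: O(log n)


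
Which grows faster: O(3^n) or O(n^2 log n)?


n^2 log n grows slower than exponential (base 3)
O(n^2 log n) is asymptotically smaller; O(3^n) grows faster


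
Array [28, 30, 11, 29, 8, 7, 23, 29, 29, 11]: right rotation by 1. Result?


Right rotate by 1: [11, 28, 30, 11, 29, 8, 7, 23, 29, 29]


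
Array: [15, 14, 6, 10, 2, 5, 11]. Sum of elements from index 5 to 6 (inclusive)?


Prefix sums: [0, 15, 29, 35, 45, 47, 52, 63]
Sum[5..6] = prefix[7] - prefix[5] = 63 - 47 = 16


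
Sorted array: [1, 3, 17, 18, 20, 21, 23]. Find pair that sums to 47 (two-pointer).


Two pointers: lo=0, hi=6
No pair sums to 47


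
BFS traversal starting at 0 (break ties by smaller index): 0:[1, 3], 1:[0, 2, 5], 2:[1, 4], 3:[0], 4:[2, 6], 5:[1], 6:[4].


BFS queue: start with [0]
Visit order: [0, 1, 3, 2, 5, 4, 6]


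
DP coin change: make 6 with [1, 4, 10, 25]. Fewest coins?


dp[0]=0; dp[i]=1+min(dp[i-c] for c in coins)
...dp[1]=1, dp[2]=2, dp[3]=3, dp[4]=1, dp[5]=2, dp[6]=3
Minimum coins for 6 = 3


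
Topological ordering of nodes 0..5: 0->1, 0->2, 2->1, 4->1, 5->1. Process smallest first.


Kahn's algorithm, process smallest node first
Order: [0, 2, 3, 4, 5, 1]


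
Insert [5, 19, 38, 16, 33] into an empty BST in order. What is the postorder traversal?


Root = 5; build tree by BST insertion.
Postorder traversal: [16, 33, 38, 19, 5]


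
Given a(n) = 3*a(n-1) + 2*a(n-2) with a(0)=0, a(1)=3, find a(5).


Build bottom-up:
...a(3)=33, a(4)=117, a(5)=3*117+2*33=417


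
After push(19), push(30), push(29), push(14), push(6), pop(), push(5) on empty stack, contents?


push(19) -> [19]
push(30) -> [19, 30]
push(29) -> [19, 30, 29]
push(14) -> [19, 30, 29, 14]
push(6) -> [19, 30, 29, 14, 6]
pop() returns 6 -> [19, 30, 29, 14]
push(5) -> [19, 30, 29, 14, 5]
Final stack (bottom to top): [19, 30, 29, 14, 5]


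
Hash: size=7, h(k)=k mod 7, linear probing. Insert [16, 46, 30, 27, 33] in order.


Insertions: 16->slot 2; 46->slot 4; 30->slot 3; 27->slot 6; 33->slot 5
Table: [None, None, 16, 30, 46, 33, 27]


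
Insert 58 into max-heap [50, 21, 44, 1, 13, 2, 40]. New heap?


Append 58: [50, 21, 44, 1, 13, 2, 40, 58]
Bubble up: swap idx 7(58) with idx 3(1); swap idx 3(58) with idx 1(21); swap idx 1(58) with idx 0(50)
Result: [58, 50, 44, 21, 13, 2, 40, 1]


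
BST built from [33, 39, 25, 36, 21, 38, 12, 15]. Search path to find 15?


BST root = 33
Search for 15: compare at each node
Path: [33, 25, 21, 12, 15]


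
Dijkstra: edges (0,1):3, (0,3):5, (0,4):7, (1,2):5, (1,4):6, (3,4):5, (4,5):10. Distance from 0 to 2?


Dijkstra from 0:
Distances: {0: 0, 1: 3, 2: 8, 3: 5, 4: 7, 5: 17}
Shortest distance to 2 = 8, path = [0, 1, 2]


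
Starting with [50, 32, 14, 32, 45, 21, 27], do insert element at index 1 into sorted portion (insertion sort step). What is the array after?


After one pass: [32, 50, 14, 32, 45, 21, 27]


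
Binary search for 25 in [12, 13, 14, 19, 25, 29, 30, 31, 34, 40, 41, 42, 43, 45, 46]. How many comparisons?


Search for 25:
[0,14] mid=7 arr[7]=31
[0,6] mid=3 arr[3]=19
[4,6] mid=5 arr[5]=29
[4,4] mid=4 arr[4]=25
Total: 4 comparisons


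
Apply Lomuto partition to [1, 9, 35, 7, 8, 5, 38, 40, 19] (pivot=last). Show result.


Elements <= 19 go left of pivot.
Result: [1, 9, 7, 8, 5, 19, 38, 40, 35], pivot at index 5


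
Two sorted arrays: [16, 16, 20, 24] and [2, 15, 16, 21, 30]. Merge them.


Compare heads, take smaller each step.
Merged: [2, 15, 16, 16, 16, 20, 21, 24, 30]


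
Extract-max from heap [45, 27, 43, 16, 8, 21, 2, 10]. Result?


Max = 45
Replace root with last, heapify down
Resulting heap: [43, 27, 21, 16, 8, 10, 2]


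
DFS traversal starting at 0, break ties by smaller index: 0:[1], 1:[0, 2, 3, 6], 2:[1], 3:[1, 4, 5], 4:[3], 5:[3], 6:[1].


DFS stack-based: start with [0]
Visit order: [0, 1, 2, 3, 4, 5, 6]


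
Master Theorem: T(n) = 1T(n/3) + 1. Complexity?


a=1, b=3, c=0. log_3(1)=0 = c=0. Case 2: O(n^c log n) = O(log n)
Complexity: O(log n)


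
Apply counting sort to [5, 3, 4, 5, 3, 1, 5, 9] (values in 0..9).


Count array: [0, 1, 0, 2, 1, 3, 0, 0, 0, 1]
Reconstruct: [1, 3, 3, 4, 5, 5, 5, 9]


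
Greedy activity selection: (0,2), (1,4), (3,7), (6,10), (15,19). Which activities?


Greedy: pick earliest-ending, then skip overlaps.
Selected (3 activities): [(0, 2), (3, 7), (15, 19)]


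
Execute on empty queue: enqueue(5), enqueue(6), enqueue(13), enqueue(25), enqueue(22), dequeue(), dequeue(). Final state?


enqueue(5) -> [5]
enqueue(6) -> [5, 6]
enqueue(13) -> [5, 6, 13]
enqueue(25) -> [5, 6, 13, 25]
enqueue(22) -> [5, 6, 13, 25, 22]
dequeue() returns 5 -> [6, 13, 25, 22]
dequeue() returns 6 -> [13, 25, 22]
Final queue (front to back): [13, 25, 22]


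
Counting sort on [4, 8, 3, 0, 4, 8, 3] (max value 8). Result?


Count array: [1, 0, 0, 2, 2, 0, 0, 0, 2]
Reconstruct: [0, 3, 3, 4, 4, 8, 8]


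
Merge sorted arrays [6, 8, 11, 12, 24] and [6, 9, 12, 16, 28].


Compare heads, take smaller each step.
Merged: [6, 6, 8, 9, 11, 12, 12, 16, 24, 28]


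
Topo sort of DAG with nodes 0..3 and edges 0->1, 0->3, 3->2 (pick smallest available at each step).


Kahn's algorithm, process smallest node first
Order: [0, 1, 3, 2]


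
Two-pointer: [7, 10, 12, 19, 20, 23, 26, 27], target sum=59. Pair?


Two pointers: lo=0, hi=7
No pair sums to 59


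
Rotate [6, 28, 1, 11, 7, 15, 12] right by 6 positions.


Right rotate by 6: [28, 1, 11, 7, 15, 12, 6]


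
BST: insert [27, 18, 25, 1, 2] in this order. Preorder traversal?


Root = 27; build tree by BST insertion.
Preorder traversal: [27, 18, 1, 2, 25]


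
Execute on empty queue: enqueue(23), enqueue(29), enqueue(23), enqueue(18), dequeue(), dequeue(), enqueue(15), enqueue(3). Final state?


enqueue(23) -> [23]
enqueue(29) -> [23, 29]
enqueue(23) -> [23, 29, 23]
enqueue(18) -> [23, 29, 23, 18]
dequeue() returns 23 -> [29, 23, 18]
dequeue() returns 29 -> [23, 18]
enqueue(15) -> [23, 18, 15]
enqueue(3) -> [23, 18, 15, 3]
Final queue (front to back): [23, 18, 15, 3]


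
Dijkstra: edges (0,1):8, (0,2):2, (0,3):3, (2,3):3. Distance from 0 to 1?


Dijkstra from 0:
Distances: {0: 0, 1: 8, 2: 2, 3: 3}
Shortest distance to 1 = 8, path = [0, 1]


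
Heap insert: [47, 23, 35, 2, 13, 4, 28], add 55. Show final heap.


Append 55: [47, 23, 35, 2, 13, 4, 28, 55]
Bubble up: swap idx 7(55) with idx 3(2); swap idx 3(55) with idx 1(23); swap idx 1(55) with idx 0(47)
Result: [55, 47, 35, 23, 13, 4, 28, 2]


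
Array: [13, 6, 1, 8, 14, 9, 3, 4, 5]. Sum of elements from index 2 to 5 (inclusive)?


Prefix sums: [0, 13, 19, 20, 28, 42, 51, 54, 58, 63]
Sum[2..5] = prefix[6] - prefix[2] = 51 - 19 = 32


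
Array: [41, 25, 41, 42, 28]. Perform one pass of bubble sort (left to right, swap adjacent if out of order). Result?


After one pass: [25, 41, 41, 28, 42]


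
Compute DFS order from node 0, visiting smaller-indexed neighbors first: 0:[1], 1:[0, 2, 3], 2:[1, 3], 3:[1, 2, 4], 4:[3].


DFS stack-based: start with [0]
Visit order: [0, 1, 2, 3, 4]


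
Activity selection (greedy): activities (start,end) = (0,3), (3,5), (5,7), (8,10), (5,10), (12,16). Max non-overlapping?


Greedy: pick earliest-ending, then skip overlaps.
Selected (5 activities): [(0, 3), (3, 5), (5, 7), (8, 10), (12, 16)]


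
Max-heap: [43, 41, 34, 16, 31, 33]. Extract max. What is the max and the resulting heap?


Max = 43
Replace root with last, heapify down
Resulting heap: [41, 33, 34, 16, 31]


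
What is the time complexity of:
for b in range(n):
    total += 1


Per nesting level: O(n) = O(n)
Complexity: O(n)


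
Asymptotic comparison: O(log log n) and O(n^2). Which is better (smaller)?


double-logarithmic grows slower than quadratic
O(log log n) is asymptotically smaller; O(n^2) grows faster


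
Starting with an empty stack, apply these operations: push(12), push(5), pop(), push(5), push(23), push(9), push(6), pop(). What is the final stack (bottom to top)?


push(12) -> [12]
push(5) -> [12, 5]
pop() returns 5 -> [12]
push(5) -> [12, 5]
push(23) -> [12, 5, 23]
push(9) -> [12, 5, 23, 9]
push(6) -> [12, 5, 23, 9, 6]
pop() returns 6 -> [12, 5, 23, 9]
Final stack (bottom to top): [12, 5, 23, 9]


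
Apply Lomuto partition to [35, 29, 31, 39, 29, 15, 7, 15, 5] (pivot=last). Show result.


Elements <= 5 go left of pivot.
Result: [5, 29, 31, 39, 29, 15, 7, 15, 35], pivot at index 0


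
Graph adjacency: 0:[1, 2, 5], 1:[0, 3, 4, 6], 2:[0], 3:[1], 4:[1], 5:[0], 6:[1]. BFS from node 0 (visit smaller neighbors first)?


BFS queue: start with [0]
Visit order: [0, 1, 2, 5, 3, 4, 6]


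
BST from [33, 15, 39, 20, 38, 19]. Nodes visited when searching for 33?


BST root = 33
Search for 33: compare at each node
Path: [33]


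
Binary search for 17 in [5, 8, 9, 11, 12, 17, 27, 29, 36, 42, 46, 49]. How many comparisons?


Search for 17:
[0,11] mid=5 arr[5]=17
Total: 1 comparisons


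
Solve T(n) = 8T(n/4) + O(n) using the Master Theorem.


a=8, b=4, c=1. log_4(8)=1.5 > c=1. Case 1: O(n^log_b(a)) = O(n^1.500)
Complexity: O(n^1.500)


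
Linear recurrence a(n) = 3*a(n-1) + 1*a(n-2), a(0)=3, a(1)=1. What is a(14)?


Build bottom-up:
...a(12)=891723, a(13)=2945161, a(14)=3*2945161+1*891723=9727206


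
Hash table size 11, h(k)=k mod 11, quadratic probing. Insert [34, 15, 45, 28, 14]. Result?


Insertions: 34->slot 1; 15->slot 4; 45->slot 2; 28->slot 6; 14->slot 3
Table: [None, 34, 45, 14, 15, None, 28, None, None, None, None]


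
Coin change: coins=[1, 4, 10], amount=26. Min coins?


dp[0]=0; dp[i]=1+min(dp[i-c] for c in coins)
...dp[21]=3, dp[22]=4, dp[23]=5, dp[24]=3, dp[25]=4, dp[26]=5
Minimum coins for 26 = 5


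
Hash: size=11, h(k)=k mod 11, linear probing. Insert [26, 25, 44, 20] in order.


Insertions: 26->slot 4; 25->slot 3; 44->slot 0; 20->slot 9
Table: [44, None, None, 25, 26, None, None, None, None, 20, None]


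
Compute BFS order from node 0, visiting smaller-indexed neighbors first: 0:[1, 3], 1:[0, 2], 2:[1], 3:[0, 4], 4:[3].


BFS queue: start with [0]
Visit order: [0, 1, 3, 2, 4]


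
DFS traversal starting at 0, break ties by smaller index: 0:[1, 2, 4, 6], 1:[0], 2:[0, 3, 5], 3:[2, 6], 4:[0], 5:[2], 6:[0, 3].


DFS stack-based: start with [0]
Visit order: [0, 1, 2, 3, 6, 5, 4]


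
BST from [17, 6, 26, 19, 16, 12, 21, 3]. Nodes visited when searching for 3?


BST root = 17
Search for 3: compare at each node
Path: [17, 6, 3]


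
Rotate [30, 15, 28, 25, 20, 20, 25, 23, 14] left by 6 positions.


Left rotate by 6: [25, 23, 14, 30, 15, 28, 25, 20, 20]


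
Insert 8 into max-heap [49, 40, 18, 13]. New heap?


Append 8: [49, 40, 18, 13, 8]
Bubble up: no swaps needed
Result: [49, 40, 18, 13, 8]


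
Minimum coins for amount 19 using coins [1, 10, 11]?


dp[0]=0; dp[i]=1+min(dp[i-c] for c in coins)
...dp[14]=4, dp[15]=5, dp[16]=6, dp[17]=7, dp[18]=8, dp[19]=9
Minimum coins for 19 = 9


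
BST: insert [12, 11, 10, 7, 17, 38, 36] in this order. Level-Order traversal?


Root = 12; build tree by BST insertion.
Level-Order traversal: [12, 11, 17, 10, 38, 7, 36]


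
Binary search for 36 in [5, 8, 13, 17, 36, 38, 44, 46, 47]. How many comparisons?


Search for 36:
[0,8] mid=4 arr[4]=36
Total: 1 comparisons


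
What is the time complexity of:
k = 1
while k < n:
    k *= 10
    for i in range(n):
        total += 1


Per nesting level: O(log n) * O(n) = O(n log n)
Complexity: O(n log n)


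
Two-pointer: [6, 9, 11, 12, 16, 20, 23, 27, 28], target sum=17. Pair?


Two pointers: lo=0, hi=8
Found pair: (6, 11) summing to 17


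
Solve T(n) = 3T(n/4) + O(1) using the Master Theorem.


a=3, b=4, c=0. log_4(3)=0.792 > c=0. Case 1: O(n^log_b(a)) = O(n^0.792)
Complexity: O(n^0.792)


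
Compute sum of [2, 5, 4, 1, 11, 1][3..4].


Prefix sums: [0, 2, 7, 11, 12, 23, 24]
Sum[3..4] = prefix[5] - prefix[3] = 23 - 11 = 12


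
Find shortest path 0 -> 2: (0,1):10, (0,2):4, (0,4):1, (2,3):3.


Dijkstra from 0:
Distances: {0: 0, 1: 10, 2: 4, 3: 7, 4: 1}
Shortest distance to 2 = 4, path = [0, 2]


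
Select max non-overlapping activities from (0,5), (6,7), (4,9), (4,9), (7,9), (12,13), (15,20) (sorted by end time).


Greedy: pick earliest-ending, then skip overlaps.
Selected (5 activities): [(0, 5), (6, 7), (7, 9), (12, 13), (15, 20)]


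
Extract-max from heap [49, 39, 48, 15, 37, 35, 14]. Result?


Max = 49
Replace root with last, heapify down
Resulting heap: [48, 39, 35, 15, 37, 14]


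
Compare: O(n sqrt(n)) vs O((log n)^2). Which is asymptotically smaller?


polylogarithmic grows slower than n^1.5
O((log n)^2) is asymptotically smaller; O(n sqrt(n)) grows faster


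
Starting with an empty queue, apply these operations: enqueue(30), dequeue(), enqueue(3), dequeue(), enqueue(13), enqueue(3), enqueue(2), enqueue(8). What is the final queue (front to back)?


enqueue(30) -> [30]
dequeue() returns 30 -> []
enqueue(3) -> [3]
dequeue() returns 3 -> []
enqueue(13) -> [13]
enqueue(3) -> [13, 3]
enqueue(2) -> [13, 3, 2]
enqueue(8) -> [13, 3, 2, 8]
Final queue (front to back): [13, 3, 2, 8]


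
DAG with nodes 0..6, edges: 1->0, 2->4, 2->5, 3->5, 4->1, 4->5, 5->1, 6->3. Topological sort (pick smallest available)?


Kahn's algorithm, process smallest node first
Order: [2, 4, 6, 3, 5, 1, 0]


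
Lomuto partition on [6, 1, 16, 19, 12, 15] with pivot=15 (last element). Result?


Elements <= 15 go left of pivot.
Result: [6, 1, 12, 15, 16, 19], pivot at index 3


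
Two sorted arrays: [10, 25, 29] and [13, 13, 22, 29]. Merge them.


Compare heads, take smaller each step.
Merged: [10, 13, 13, 22, 25, 29, 29]


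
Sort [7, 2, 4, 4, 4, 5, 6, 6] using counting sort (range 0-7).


Count array: [0, 0, 1, 0, 3, 1, 2, 1]
Reconstruct: [2, 4, 4, 4, 5, 6, 6, 7]


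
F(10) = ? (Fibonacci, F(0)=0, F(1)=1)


F(n)=F(n-1)+F(n-2)
...F(8)=21, F(9)=34, F(10)=55


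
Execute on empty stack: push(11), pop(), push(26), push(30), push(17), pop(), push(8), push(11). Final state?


push(11) -> [11]
pop() returns 11 -> []
push(26) -> [26]
push(30) -> [26, 30]
push(17) -> [26, 30, 17]
pop() returns 17 -> [26, 30]
push(8) -> [26, 30, 8]
push(11) -> [26, 30, 8, 11]
Final stack (bottom to top): [26, 30, 8, 11]


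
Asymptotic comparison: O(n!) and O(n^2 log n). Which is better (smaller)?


n^2 log n grows slower than factorial
O(n^2 log n) is asymptotically smaller; O(n!) grows faster


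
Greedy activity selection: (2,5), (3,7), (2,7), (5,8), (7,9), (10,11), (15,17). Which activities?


Greedy: pick earliest-ending, then skip overlaps.
Selected (4 activities): [(2, 5), (5, 8), (10, 11), (15, 17)]


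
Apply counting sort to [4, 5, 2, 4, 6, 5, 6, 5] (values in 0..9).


Count array: [0, 0, 1, 0, 2, 3, 2, 0, 0, 0]
Reconstruct: [2, 4, 4, 5, 5, 5, 6, 6]


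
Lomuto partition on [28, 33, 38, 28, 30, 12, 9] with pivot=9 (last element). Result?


Elements <= 9 go left of pivot.
Result: [9, 33, 38, 28, 30, 12, 28], pivot at index 0


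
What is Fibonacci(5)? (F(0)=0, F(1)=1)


F(n)=F(n-1)+F(n-2)
...F(3)=2, F(4)=3, F(5)=5


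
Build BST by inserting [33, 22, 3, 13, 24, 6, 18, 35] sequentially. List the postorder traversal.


Root = 33; build tree by BST insertion.
Postorder traversal: [6, 18, 13, 3, 24, 22, 35, 33]


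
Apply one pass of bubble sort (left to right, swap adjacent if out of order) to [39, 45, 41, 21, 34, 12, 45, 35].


After one pass: [39, 41, 21, 34, 12, 45, 35, 45]


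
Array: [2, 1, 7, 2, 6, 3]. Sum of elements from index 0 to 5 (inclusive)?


Prefix sums: [0, 2, 3, 10, 12, 18, 21]
Sum[0..5] = prefix[6] - prefix[0] = 21 - 0 = 21


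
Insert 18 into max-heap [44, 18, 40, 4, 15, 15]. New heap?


Append 18: [44, 18, 40, 4, 15, 15, 18]
Bubble up: no swaps needed
Result: [44, 18, 40, 4, 15, 15, 18]


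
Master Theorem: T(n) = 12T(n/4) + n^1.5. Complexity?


a=12, b=4, c=1.5. log_4(12)=1.792 > c=1.5. Case 1: O(n^log_b(a)) = O(n^1.792)
Complexity: O(n^1.792)


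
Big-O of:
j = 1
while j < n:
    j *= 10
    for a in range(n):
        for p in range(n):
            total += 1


Per nesting level: O(log n) * O(n) * O(n) = O(n^2 log n)
Complexity: O(n^2 log n)


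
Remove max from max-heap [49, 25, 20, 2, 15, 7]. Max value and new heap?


Max = 49
Replace root with last, heapify down
Resulting heap: [25, 15, 20, 2, 7]


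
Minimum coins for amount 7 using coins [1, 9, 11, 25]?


dp[0]=0; dp[i]=1+min(dp[i-c] for c in coins)
...dp[2]=2, dp[3]=3, dp[4]=4, dp[5]=5, dp[6]=6, dp[7]=7
Minimum coins for 7 = 7


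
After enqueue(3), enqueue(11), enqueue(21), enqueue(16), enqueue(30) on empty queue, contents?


enqueue(3) -> [3]
enqueue(11) -> [3, 11]
enqueue(21) -> [3, 11, 21]
enqueue(16) -> [3, 11, 21, 16]
enqueue(30) -> [3, 11, 21, 16, 30]
Final queue (front to back): [3, 11, 21, 16, 30]


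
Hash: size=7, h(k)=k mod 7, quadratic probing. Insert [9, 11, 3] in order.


Insertions: 9->slot 2; 11->slot 4; 3->slot 3
Table: [None, None, 9, 3, 11, None, None]


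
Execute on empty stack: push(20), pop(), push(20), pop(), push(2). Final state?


push(20) -> [20]
pop() returns 20 -> []
push(20) -> [20]
pop() returns 20 -> []
push(2) -> [2]
Final stack (bottom to top): [2]


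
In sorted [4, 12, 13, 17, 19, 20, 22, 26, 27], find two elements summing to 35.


Two pointers: lo=0, hi=8
Found pair: (13, 22) summing to 35


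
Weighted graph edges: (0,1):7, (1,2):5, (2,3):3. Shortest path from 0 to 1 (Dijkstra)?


Dijkstra from 0:
Distances: {0: 0, 1: 7, 2: 12, 3: 15}
Shortest distance to 1 = 7, path = [0, 1]


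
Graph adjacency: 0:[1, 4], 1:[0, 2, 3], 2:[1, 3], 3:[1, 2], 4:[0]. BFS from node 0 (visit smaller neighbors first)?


BFS queue: start with [0]
Visit order: [0, 1, 4, 2, 3]


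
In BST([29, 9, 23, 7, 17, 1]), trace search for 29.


BST root = 29
Search for 29: compare at each node
Path: [29]


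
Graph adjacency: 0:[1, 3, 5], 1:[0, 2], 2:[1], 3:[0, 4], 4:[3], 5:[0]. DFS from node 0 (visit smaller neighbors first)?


DFS stack-based: start with [0]
Visit order: [0, 1, 2, 3, 4, 5]


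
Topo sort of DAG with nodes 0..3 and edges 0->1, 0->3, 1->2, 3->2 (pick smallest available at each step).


Kahn's algorithm, process smallest node first
Order: [0, 1, 3, 2]


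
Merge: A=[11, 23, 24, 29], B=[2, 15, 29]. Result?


Compare heads, take smaller each step.
Merged: [2, 11, 15, 23, 24, 29, 29]


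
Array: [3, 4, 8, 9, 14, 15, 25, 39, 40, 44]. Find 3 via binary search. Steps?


Search for 3:
[0,9] mid=4 arr[4]=14
[0,3] mid=1 arr[1]=4
[0,0] mid=0 arr[0]=3
Total: 3 comparisons


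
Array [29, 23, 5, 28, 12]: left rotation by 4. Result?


Left rotate by 4: [12, 29, 23, 5, 28]


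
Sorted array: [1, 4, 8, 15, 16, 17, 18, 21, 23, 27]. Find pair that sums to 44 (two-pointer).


Two pointers: lo=0, hi=9
Found pair: (17, 27) summing to 44


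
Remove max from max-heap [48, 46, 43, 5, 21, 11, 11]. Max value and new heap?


Max = 48
Replace root with last, heapify down
Resulting heap: [46, 21, 43, 5, 11, 11]


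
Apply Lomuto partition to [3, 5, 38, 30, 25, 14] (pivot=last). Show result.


Elements <= 14 go left of pivot.
Result: [3, 5, 14, 30, 25, 38], pivot at index 2


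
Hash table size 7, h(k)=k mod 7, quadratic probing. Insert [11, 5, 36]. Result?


Insertions: 11->slot 4; 5->slot 5; 36->slot 1
Table: [None, 36, None, None, 11, 5, None]


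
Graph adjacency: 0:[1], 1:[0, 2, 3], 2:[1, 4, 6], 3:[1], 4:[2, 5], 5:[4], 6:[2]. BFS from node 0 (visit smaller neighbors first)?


BFS queue: start with [0]
Visit order: [0, 1, 2, 3, 4, 6, 5]


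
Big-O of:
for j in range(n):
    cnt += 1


Per nesting level: O(n) = O(n)
Complexity: O(n)


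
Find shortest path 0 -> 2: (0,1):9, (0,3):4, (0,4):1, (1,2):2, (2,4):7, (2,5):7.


Dijkstra from 0:
Distances: {0: 0, 1: 9, 2: 8, 3: 4, 4: 1, 5: 15}
Shortest distance to 2 = 8, path = [0, 4, 2]


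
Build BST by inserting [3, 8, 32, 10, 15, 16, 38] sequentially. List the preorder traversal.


Root = 3; build tree by BST insertion.
Preorder traversal: [3, 8, 32, 10, 15, 16, 38]


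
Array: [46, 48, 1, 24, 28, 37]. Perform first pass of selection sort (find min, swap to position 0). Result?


After one pass: [1, 48, 46, 24, 28, 37]


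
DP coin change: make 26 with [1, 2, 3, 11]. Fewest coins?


dp[0]=0; dp[i]=1+min(dp[i-c] for c in coins)
...dp[21]=5, dp[22]=2, dp[23]=3, dp[24]=3, dp[25]=3, dp[26]=4
Minimum coins for 26 = 4


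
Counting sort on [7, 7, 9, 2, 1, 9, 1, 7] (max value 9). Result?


Count array: [0, 2, 1, 0, 0, 0, 0, 3, 0, 2]
Reconstruct: [1, 1, 2, 7, 7, 7, 9, 9]


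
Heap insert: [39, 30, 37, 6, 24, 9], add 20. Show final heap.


Append 20: [39, 30, 37, 6, 24, 9, 20]
Bubble up: no swaps needed
Result: [39, 30, 37, 6, 24, 9, 20]


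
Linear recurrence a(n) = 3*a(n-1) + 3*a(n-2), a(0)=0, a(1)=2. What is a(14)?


Build bottom-up:
...a(12)=3849120, a(13)=14593122, a(14)=3*14593122+3*3849120=55326726


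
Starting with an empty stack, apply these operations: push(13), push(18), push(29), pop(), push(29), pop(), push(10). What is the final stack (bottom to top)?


push(13) -> [13]
push(18) -> [13, 18]
push(29) -> [13, 18, 29]
pop() returns 29 -> [13, 18]
push(29) -> [13, 18, 29]
pop() returns 29 -> [13, 18]
push(10) -> [13, 18, 10]
Final stack (bottom to top): [13, 18, 10]


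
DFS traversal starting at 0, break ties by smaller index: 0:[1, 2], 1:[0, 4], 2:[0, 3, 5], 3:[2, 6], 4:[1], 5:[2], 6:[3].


DFS stack-based: start with [0]
Visit order: [0, 1, 4, 2, 3, 6, 5]


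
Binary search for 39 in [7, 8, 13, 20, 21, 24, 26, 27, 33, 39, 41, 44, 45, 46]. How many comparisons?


Search for 39:
[0,13] mid=6 arr[6]=26
[7,13] mid=10 arr[10]=41
[7,9] mid=8 arr[8]=33
[9,9] mid=9 arr[9]=39
Total: 4 comparisons


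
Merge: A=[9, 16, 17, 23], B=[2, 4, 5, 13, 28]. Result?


Compare heads, take smaller each step.
Merged: [2, 4, 5, 9, 13, 16, 17, 23, 28]


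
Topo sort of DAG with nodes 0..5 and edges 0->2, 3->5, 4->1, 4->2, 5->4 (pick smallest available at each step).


Kahn's algorithm, process smallest node first
Order: [0, 3, 5, 4, 1, 2]


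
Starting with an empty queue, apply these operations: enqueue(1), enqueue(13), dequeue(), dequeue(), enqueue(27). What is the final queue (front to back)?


enqueue(1) -> [1]
enqueue(13) -> [1, 13]
dequeue() returns 1 -> [13]
dequeue() returns 13 -> []
enqueue(27) -> [27]
Final queue (front to back): [27]


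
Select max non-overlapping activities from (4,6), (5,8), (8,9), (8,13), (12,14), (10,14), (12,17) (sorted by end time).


Greedy: pick earliest-ending, then skip overlaps.
Selected (3 activities): [(4, 6), (8, 9), (12, 14)]


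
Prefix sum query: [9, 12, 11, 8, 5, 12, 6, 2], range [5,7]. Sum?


Prefix sums: [0, 9, 21, 32, 40, 45, 57, 63, 65]
Sum[5..7] = prefix[8] - prefix[5] = 65 - 45 = 20


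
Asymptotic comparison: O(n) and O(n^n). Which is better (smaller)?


linear grows slower than n^n
O(n) is asymptotically smaller; O(n^n) grows faster


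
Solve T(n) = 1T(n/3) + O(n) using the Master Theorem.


a=1, b=3, c=1. log_3(1)=0 < c=1. Case 3: O(n^c) = O(n)
Complexity: O(n)


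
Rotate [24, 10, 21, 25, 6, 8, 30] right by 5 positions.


Right rotate by 5: [21, 25, 6, 8, 30, 24, 10]


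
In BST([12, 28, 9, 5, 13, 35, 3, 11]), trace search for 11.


BST root = 12
Search for 11: compare at each node
Path: [12, 9, 11]


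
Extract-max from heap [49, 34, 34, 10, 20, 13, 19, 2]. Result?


Max = 49
Replace root with last, heapify down
Resulting heap: [34, 20, 34, 10, 2, 13, 19]


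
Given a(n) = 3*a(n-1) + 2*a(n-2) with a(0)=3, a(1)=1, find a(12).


Build bottom-up:
...a(10)=213825, a(11)=761549, a(12)=3*761549+2*213825=2712297


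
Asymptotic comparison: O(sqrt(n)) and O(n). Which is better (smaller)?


sublinear grows slower than linear
O(sqrt(n)) is asymptotically smaller; O(n) grows faster


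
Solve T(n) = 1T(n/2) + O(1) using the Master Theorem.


a=1, b=2, c=0. log_2(1)=0 = c=0. Case 2: O(n^c log n) = O(log n)
Complexity: O(log n)


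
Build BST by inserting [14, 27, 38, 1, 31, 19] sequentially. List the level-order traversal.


Root = 14; build tree by BST insertion.
Level-Order traversal: [14, 1, 27, 19, 38, 31]


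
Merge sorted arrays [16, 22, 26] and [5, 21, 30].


Compare heads, take smaller each step.
Merged: [5, 16, 21, 22, 26, 30]


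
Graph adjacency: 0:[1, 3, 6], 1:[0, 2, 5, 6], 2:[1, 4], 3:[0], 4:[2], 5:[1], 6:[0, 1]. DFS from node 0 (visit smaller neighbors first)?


DFS stack-based: start with [0]
Visit order: [0, 1, 2, 4, 5, 6, 3]


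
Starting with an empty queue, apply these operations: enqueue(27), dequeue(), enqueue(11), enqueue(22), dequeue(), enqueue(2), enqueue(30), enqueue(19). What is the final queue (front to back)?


enqueue(27) -> [27]
dequeue() returns 27 -> []
enqueue(11) -> [11]
enqueue(22) -> [11, 22]
dequeue() returns 11 -> [22]
enqueue(2) -> [22, 2]
enqueue(30) -> [22, 2, 30]
enqueue(19) -> [22, 2, 30, 19]
Final queue (front to back): [22, 2, 30, 19]


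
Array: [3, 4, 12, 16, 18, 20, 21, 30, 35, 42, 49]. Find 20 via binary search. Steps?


Search for 20:
[0,10] mid=5 arr[5]=20
Total: 1 comparisons


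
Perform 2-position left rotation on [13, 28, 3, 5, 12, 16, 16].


Left rotate by 2: [3, 5, 12, 16, 16, 13, 28]


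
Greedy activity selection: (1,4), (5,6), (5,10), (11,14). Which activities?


Greedy: pick earliest-ending, then skip overlaps.
Selected (3 activities): [(1, 4), (5, 6), (11, 14)]


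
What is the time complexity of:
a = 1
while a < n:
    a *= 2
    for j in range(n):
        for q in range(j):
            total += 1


Per nesting level: O(log n) * O(n) * O(n) [triangular over j] = O(n^2 log n)
Complexity: O(n^2 log n)


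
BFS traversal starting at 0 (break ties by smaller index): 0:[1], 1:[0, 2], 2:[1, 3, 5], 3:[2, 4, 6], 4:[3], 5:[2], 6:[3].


BFS queue: start with [0]
Visit order: [0, 1, 2, 3, 5, 4, 6]


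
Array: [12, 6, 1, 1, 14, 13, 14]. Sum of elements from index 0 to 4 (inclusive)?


Prefix sums: [0, 12, 18, 19, 20, 34, 47, 61]
Sum[0..4] = prefix[5] - prefix[0] = 34 - 0 = 34


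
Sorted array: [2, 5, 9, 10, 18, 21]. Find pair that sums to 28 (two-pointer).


Two pointers: lo=0, hi=5
Found pair: (10, 18) summing to 28


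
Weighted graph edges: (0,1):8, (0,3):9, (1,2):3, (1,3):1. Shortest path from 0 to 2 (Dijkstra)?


Dijkstra from 0:
Distances: {0: 0, 1: 8, 2: 11, 3: 9}
Shortest distance to 2 = 11, path = [0, 1, 2]


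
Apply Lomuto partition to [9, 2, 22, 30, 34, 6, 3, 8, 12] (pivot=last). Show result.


Elements <= 12 go left of pivot.
Result: [9, 2, 6, 3, 8, 12, 30, 34, 22], pivot at index 5


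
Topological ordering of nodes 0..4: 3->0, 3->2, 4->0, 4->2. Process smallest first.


Kahn's algorithm, process smallest node first
Order: [1, 3, 4, 0, 2]


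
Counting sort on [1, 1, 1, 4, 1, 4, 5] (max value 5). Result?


Count array: [0, 4, 0, 0, 2, 1]
Reconstruct: [1, 1, 1, 1, 4, 4, 5]


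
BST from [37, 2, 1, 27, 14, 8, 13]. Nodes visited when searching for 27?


BST root = 37
Search for 27: compare at each node
Path: [37, 2, 27]


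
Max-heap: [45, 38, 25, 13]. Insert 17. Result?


Append 17: [45, 38, 25, 13, 17]
Bubble up: no swaps needed
Result: [45, 38, 25, 13, 17]


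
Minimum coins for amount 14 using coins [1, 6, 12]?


dp[0]=0; dp[i]=1+min(dp[i-c] for c in coins)
...dp[9]=4, dp[10]=5, dp[11]=6, dp[12]=1, dp[13]=2, dp[14]=3
Minimum coins for 14 = 3


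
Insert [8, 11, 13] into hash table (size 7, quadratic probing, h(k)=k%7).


Insertions: 8->slot 1; 11->slot 4; 13->slot 6
Table: [None, 8, None, None, 11, None, 13]


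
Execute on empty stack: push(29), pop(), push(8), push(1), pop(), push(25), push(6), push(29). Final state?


push(29) -> [29]
pop() returns 29 -> []
push(8) -> [8]
push(1) -> [8, 1]
pop() returns 1 -> [8]
push(25) -> [8, 25]
push(6) -> [8, 25, 6]
push(29) -> [8, 25, 6, 29]
Final stack (bottom to top): [8, 25, 6, 29]


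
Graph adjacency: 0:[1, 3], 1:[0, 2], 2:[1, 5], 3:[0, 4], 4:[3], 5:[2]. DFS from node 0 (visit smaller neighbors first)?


DFS stack-based: start with [0]
Visit order: [0, 1, 2, 5, 3, 4]


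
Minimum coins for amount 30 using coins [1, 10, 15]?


dp[0]=0; dp[i]=1+min(dp[i-c] for c in coins)
...dp[25]=2, dp[26]=3, dp[27]=4, dp[28]=5, dp[29]=6, dp[30]=2
Minimum coins for 30 = 2


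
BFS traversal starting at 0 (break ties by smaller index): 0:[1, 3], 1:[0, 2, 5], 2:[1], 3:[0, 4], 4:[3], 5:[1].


BFS queue: start with [0]
Visit order: [0, 1, 3, 2, 5, 4]


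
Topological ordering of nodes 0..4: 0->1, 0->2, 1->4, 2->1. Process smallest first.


Kahn's algorithm, process smallest node first
Order: [0, 2, 1, 3, 4]


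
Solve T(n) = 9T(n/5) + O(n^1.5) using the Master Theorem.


a=9, b=5, c=1.5. log_5(9)=1.365 < c=1.5. Case 3: O(n^c) = O(n^1.500)
Complexity: O(n^1.500)


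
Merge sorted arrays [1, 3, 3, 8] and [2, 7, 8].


Compare heads, take smaller each step.
Merged: [1, 2, 3, 3, 7, 8, 8]


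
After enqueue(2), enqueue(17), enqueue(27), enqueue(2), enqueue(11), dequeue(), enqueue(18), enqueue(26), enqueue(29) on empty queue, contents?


enqueue(2) -> [2]
enqueue(17) -> [2, 17]
enqueue(27) -> [2, 17, 27]
enqueue(2) -> [2, 17, 27, 2]
enqueue(11) -> [2, 17, 27, 2, 11]
dequeue() returns 2 -> [17, 27, 2, 11]
enqueue(18) -> [17, 27, 2, 11, 18]
enqueue(26) -> [17, 27, 2, 11, 18, 26]
enqueue(29) -> [17, 27, 2, 11, 18, 26, 29]
Final queue (front to back): [17, 27, 2, 11, 18, 26, 29]


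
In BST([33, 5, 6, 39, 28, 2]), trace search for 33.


BST root = 33
Search for 33: compare at each node
Path: [33]


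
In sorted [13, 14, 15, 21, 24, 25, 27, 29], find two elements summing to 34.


Two pointers: lo=0, hi=7
Found pair: (13, 21) summing to 34


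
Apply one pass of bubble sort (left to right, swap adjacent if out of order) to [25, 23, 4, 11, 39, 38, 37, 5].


After one pass: [23, 4, 11, 25, 38, 37, 5, 39]


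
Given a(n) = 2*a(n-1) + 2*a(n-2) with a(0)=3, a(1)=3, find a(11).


Build bottom-up:
...a(9)=12720, a(10)=34752, a(11)=2*34752+2*12720=94944


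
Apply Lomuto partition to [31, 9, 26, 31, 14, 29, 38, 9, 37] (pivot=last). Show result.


Elements <= 37 go left of pivot.
Result: [31, 9, 26, 31, 14, 29, 9, 37, 38], pivot at index 7


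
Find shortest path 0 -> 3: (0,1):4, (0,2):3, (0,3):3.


Dijkstra from 0:
Distances: {0: 0, 1: 4, 2: 3, 3: 3}
Shortest distance to 3 = 3, path = [0, 3]


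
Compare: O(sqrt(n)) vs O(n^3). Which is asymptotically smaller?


sublinear grows slower than cubic
O(sqrt(n)) is asymptotically smaller; O(n^3) grows faster


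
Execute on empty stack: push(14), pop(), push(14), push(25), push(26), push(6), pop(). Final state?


push(14) -> [14]
pop() returns 14 -> []
push(14) -> [14]
push(25) -> [14, 25]
push(26) -> [14, 25, 26]
push(6) -> [14, 25, 26, 6]
pop() returns 6 -> [14, 25, 26]
Final stack (bottom to top): [14, 25, 26]


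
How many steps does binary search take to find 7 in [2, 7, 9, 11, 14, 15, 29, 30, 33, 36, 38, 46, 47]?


Search for 7:
[0,12] mid=6 arr[6]=29
[0,5] mid=2 arr[2]=9
[0,1] mid=0 arr[0]=2
[1,1] mid=1 arr[1]=7
Total: 4 comparisons


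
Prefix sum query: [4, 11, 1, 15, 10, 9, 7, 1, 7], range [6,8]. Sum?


Prefix sums: [0, 4, 15, 16, 31, 41, 50, 57, 58, 65]
Sum[6..8] = prefix[9] - prefix[6] = 65 - 50 = 15


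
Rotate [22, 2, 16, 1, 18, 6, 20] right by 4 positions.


Right rotate by 4: [1, 18, 6, 20, 22, 2, 16]
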